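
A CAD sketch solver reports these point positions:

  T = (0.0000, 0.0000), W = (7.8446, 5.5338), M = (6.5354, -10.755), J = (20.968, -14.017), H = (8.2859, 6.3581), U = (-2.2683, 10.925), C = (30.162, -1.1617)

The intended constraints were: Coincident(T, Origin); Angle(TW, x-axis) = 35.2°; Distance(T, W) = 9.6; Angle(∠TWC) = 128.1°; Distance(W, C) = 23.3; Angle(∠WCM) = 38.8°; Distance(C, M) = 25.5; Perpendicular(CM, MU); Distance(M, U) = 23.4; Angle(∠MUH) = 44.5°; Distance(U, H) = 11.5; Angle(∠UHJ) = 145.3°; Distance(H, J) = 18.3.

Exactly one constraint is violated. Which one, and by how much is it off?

Distance(H, J) = 18.3 — off by 5.70.

T = (0.00, 0.00) ✓; TW at 35.20° ✓; |TW| = 9.600 ✓; ∠TWC = 128.1° ✓; |WC| = 23.30 ✓; ∠WCM = 38.80° ✓; |CM| = 25.50 ✓; ∠(CM, MU) = 90.00° ✓; |MU| = 23.40 ✓; ∠MUH = 44.50° ✓; |UH| = 11.50 ✓; ∠UHJ = 145.3° ✓; |HJ| = 24.00 ✗.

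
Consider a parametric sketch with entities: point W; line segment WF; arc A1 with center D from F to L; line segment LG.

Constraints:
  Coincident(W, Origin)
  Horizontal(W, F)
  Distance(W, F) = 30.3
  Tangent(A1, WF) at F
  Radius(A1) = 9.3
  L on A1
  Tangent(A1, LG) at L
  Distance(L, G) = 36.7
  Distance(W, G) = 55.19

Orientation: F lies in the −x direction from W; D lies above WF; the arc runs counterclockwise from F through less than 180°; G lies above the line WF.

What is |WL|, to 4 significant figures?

23.98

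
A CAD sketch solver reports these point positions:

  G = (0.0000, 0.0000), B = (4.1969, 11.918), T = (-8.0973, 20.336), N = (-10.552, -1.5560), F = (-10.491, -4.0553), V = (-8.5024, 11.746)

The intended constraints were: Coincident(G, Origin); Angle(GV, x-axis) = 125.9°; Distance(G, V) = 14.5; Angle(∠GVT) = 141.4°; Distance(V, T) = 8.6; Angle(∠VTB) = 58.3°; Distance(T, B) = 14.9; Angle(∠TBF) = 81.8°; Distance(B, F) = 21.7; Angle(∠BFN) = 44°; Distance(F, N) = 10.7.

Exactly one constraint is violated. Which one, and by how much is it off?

Distance(F, N) = 10.7 — off by 8.20.

G = (0.00, 0.00) ✓; GV at 125.9° ✓; |GV| = 14.50 ✓; ∠GVT = 141.4° ✓; |VT| = 8.600 ✓; ∠VTB = 58.30° ✓; |TB| = 14.90 ✓; ∠TBF = 81.80° ✓; |BF| = 21.70 ✓; ∠BFN = 44.00° ✓; |FN| = 2.500 ✗.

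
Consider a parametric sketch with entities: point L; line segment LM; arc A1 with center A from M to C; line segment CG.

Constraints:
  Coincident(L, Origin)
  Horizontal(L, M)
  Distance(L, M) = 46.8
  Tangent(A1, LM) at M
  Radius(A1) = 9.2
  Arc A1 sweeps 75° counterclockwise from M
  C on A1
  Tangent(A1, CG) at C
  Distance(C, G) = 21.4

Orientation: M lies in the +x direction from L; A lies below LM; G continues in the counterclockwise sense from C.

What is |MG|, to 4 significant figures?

31.04

L is at the origin; L and M share the same y with |LM| = 46.8 and M on the +x side, so M = (46.80, 0.000). Tangency of A1 to LM means the radius AM is perpendicular to LM, so A = M + (0, -9.2) = (46.80, -9.200). On A1, M sits at bearing 90° from A; a 75° counterclockwise sweep puts C at bearing 165°, so C = A + 9.2·(cos 165°, sin 165°) = (37.91, -6.819). A1 meets CG tangentially, so AC is at right angles to CG, so CG runs along (−sin 165°, cos 165°); with |CG| = 21.4, G = (32.37, -27.49). Then |MG| = |G − M| = 31.04.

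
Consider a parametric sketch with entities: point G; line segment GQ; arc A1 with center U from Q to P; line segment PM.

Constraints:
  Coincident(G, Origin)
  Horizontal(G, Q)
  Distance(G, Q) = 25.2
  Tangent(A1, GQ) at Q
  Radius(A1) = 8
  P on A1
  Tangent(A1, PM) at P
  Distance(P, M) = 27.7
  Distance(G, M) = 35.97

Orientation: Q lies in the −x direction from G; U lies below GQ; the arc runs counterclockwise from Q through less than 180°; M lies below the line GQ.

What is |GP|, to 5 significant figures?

33.858

Checks: |UP| = 8.000 ✓; ∠(UP, PM) = 90.00° ✓; |PM| = 27.70 ✓; |GM| = 35.97 ✓.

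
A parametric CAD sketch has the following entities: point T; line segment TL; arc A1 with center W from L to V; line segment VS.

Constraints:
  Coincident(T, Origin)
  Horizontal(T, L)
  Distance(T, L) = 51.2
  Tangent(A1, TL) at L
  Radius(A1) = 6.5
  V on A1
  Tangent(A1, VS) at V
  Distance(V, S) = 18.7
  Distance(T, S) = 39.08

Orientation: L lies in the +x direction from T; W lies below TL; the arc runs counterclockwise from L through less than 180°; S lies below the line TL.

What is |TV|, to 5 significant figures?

46.049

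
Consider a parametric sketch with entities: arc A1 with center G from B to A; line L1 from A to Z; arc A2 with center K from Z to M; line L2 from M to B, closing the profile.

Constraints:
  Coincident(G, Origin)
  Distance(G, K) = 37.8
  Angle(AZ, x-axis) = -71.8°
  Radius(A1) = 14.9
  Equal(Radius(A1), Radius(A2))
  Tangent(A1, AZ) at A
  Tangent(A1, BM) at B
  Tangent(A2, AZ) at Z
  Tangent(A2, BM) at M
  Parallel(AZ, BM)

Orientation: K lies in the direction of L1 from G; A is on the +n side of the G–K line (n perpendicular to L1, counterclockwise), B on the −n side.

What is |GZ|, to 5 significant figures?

40.631

The slot axis is L1's direction at -71.8°, so u = (cos -71.8°, sin -71.8°) = (0.31233, -0.94997) and n = (−sin -71.8°, cos -71.8°) = (0.94997, 0.31233). G is at the origin and K lies 37.8 along u from G, so K = 37.8·u = (11.806, -35.909). Tangency of A1 to both parallel lines with radius 14.9 puts A and B at G ± 14.9·n: A = (14.155, 4.6538), B = (-14.155, -4.6538). Equal radii place Z and M the same way about K: Z = K + 14.9·n = (25.961, -31.255), M = K − 14.9·n = (-2.3483, -40.563). Then |GZ| = |Z − G| = 40.631.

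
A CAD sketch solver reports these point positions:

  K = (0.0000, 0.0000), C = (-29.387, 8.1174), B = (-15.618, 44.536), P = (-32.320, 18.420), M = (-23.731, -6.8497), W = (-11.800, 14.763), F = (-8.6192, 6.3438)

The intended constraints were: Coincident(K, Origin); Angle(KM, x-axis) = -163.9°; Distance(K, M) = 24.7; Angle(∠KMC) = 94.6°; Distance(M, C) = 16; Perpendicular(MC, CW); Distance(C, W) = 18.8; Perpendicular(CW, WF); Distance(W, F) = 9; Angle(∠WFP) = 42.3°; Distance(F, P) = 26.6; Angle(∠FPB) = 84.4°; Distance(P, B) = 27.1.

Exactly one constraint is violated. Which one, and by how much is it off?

Distance(P, B) = 27.1 — off by 3.90.

K = (0.00, 0.00) ✓; KM at -163.9° ✓; |KM| = 24.70 ✓; ∠KMC = 94.60° ✓; |MC| = 16.00 ✓; ∠(MC, CW) = 90.00° ✓; |CW| = 18.80 ✓; ∠(CW, WF) = 90.00° ✓; |WF| = 9.000 ✓; ∠WFP = 42.30° ✓; |FP| = 26.60 ✓; ∠FPB = 84.40° ✓; |PB| = 31.00 ✗.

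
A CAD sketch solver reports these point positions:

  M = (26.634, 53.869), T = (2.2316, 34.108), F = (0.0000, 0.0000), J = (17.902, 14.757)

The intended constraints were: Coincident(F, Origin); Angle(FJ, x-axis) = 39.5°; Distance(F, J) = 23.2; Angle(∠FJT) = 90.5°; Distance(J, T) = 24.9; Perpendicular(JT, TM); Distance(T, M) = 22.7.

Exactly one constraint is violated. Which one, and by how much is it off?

Distance(T, M) = 22.7 — off by 8.70.

F = (0.00, 0.00) ✓; FJ at 39.50° ✓; |FJ| = 23.20 ✓; ∠FJT = 90.50° ✓; |JT| = 24.90 ✓; ∠(JT, TM) = 90.00° ✓; |TM| = 31.40 ✗.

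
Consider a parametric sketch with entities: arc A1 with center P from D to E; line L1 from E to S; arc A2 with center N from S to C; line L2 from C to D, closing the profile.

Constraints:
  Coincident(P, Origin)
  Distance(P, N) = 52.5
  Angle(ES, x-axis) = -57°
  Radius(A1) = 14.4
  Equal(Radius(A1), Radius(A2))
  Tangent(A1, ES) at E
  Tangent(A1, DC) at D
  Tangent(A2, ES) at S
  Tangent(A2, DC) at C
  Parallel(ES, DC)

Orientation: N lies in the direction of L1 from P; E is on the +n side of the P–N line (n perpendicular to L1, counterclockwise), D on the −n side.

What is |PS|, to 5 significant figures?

54.439

The slot axis is L1's direction at -57.0°, so u = (cos -57.0°, sin -57.0°) = (0.54464, -0.83867) and n = (−sin -57.0°, cos -57.0°) = (0.83867, 0.54464). P is at the origin and N lies 52.5 along u from P, so N = 52.5·u = (28.594, -44.030). Tangency of A1 to both parallel lines with radius 14.4 puts E and D at P ± 14.4·n: E = (12.077, 7.8428), D = (-12.077, -7.8428). Equal radii place S and C the same way about N: S = N + 14.4·n = (40.670, -36.187), C = N − 14.4·n = (16.517, -51.873). Then |PS| = |S − P| = 54.439.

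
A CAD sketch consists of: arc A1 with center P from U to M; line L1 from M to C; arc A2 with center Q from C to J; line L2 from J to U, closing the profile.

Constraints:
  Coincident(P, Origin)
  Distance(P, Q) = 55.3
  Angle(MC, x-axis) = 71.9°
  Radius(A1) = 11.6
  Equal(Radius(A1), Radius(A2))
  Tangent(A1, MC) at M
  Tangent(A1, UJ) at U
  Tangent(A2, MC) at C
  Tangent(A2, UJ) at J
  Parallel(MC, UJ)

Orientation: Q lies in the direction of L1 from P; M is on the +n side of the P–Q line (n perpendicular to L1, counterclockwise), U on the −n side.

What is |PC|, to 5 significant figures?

56.504

The slot axis is L1's direction at 71.9°, so u = (cos 71.9°, sin 71.9°) = (0.31068, 0.95052) and n = (−sin 71.9°, cos 71.9°) = (-0.95052, 0.31068). P is at the origin and Q lies 55.3 along u from P, so Q = 55.3·u = (17.180, 52.564). Tangency of A1 to both parallel lines with radius 11.6 puts M and U at P ± 11.6·n: M = (-11.026, 3.6038), U = (11.026, -3.6038). Equal radii place C and J the same way about Q: C = Q + 11.6·n = (6.1544, 56.167), J = Q − 11.6·n = (28.206, 48.960). Then |PC| = |C − P| = 56.504.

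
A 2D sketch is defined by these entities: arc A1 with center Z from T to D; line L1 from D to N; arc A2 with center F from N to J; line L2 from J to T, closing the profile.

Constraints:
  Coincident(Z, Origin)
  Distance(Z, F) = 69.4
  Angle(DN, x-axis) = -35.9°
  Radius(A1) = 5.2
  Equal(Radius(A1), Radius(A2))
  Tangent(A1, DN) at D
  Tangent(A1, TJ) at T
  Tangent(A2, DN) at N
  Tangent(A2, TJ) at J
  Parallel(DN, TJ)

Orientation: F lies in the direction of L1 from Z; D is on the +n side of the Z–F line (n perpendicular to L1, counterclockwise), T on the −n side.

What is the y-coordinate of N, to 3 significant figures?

-36.5

Tangency of A1 to both parallel lines with radius 5.2 puts D and T at Z ± 5.2·n: D = (3.05, 4.21), T = (-3.05, -4.21). Equal radii place N and J the same way about F: N = F + 5.2·n = (59.3, -36.5), J = F − 5.2·n = (53.2, -44.9). So N.y = -36.5.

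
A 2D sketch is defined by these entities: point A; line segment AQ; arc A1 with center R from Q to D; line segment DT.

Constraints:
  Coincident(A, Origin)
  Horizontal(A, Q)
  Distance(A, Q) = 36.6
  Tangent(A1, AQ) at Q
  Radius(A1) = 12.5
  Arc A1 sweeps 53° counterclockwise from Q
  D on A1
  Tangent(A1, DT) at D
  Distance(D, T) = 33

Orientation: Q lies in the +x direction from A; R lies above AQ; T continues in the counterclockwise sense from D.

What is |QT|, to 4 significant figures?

43.27

On A1, Q sits at bearing -90° from R; a 53° counterclockwise sweep puts D at bearing -37°, so D = R + 12.5·(cos -37°, sin -37°) = (46.58, 4.977). A1 meets DT tangentially, so RD is at right angles to DT, so DT runs along (−sin -37°, cos -37°); with |DT| = 33.0, T = (66.44, 31.33). Then |QT| = |T − Q| = 43.27.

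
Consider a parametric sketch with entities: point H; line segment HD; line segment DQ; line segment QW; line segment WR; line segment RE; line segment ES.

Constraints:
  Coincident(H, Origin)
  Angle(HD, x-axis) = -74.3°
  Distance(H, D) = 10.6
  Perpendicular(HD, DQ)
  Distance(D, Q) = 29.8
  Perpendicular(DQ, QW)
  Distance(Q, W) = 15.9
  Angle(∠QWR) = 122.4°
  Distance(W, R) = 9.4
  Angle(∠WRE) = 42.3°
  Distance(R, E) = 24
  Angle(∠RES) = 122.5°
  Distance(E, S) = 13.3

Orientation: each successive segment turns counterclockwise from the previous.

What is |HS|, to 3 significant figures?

44.2

∠WRE = 42.3° gives RE at -59.0° from the x-axis; with |RE| = 24.0, E = (30.6, -4.70). ∠RES = 122.5° gives ES at -1.50° from the x-axis; with |ES| = 13.3, S = (43.9, -5.05). Then |HS| = |S − H| = 44.2.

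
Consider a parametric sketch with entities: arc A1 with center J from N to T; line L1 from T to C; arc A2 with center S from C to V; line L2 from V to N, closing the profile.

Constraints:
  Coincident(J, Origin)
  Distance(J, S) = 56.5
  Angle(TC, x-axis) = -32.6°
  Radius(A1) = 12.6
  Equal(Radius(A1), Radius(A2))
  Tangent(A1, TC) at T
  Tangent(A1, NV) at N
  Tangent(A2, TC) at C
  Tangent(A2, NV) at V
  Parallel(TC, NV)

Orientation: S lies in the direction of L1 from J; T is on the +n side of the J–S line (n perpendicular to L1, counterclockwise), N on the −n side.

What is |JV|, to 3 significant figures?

57.9

The slot axis is L1's direction at -32.6°, so u = (cos -32.6°, sin -32.6°) = (0.842, -0.539) and n = (−sin -32.6°, cos -32.6°) = (0.539, 0.842). J is at the origin and S lies 56.5 along u from J, so S = 56.5·u = (47.6, -30.4). Tangency of A1 to both parallel lines with radius 12.6 puts T and N at J ± 12.6·n: T = (6.79, 10.6), N = (-6.79, -10.6). Equal radii place C and V the same way about S: C = S + 12.6·n = (54.4, -19.8), V = S − 12.6·n = (40.8, -41.1). Then |JV| = |V − J| = 57.9.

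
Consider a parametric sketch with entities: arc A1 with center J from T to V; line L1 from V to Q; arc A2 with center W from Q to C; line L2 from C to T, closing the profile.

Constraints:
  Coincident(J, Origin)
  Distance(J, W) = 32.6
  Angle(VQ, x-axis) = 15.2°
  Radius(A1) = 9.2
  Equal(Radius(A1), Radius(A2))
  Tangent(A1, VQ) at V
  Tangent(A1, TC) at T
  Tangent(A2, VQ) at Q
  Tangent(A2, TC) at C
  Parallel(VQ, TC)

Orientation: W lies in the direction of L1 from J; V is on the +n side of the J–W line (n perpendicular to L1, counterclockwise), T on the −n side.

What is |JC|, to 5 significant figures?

33.873

The slot axis is L1's direction at 15.2°, so u = (cos 15.2°, sin 15.2°) = (0.96502, 0.26219) and n = (−sin 15.2°, cos 15.2°) = (-0.26219, 0.96502). J is at the origin and W lies 32.6 along u from J, so W = 32.6·u = (31.460, 8.5474). Tangency of A1 to both parallel lines with radius 9.2 puts V and T at J ± 9.2·n: V = (-2.4121, 8.8782), T = (2.4121, -8.8782). Equal radii place Q and C the same way about W: Q = W + 9.2·n = (29.047, 17.426), C = W − 9.2·n = (33.872, -0.33078). Then |JC| = |C − J| = 33.873.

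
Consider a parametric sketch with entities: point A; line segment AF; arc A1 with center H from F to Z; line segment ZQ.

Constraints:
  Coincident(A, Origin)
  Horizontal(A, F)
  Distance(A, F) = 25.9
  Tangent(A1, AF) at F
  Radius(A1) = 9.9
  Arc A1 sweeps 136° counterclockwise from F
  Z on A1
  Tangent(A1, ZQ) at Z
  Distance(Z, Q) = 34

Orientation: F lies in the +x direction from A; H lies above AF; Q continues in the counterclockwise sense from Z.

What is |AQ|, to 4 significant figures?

41.48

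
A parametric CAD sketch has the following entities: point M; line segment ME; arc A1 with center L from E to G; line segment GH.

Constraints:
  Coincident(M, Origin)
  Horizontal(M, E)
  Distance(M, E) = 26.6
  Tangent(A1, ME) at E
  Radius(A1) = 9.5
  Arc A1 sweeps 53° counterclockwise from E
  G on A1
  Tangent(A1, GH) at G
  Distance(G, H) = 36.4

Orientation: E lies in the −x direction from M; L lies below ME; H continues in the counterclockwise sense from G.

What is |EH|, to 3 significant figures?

44.1

M is at the origin; M and E share the same y with |ME| = 26.6 and E on the −x side, so E = (-26.6, 0.00). Since A1 is tangent to ME there, LE ⟂ ME, so L = E + (0, -9.5) = (-26.6, -9.50). On A1, E sits at bearing 90° from L; a 53° counterclockwise sweep puts G at bearing 143°, so G = L + 9.5·(cos 143°, sin 143°) = (-34.2, -3.78). The tangent condition forces LG to be normal to GH, so GH runs along (−sin 143°, cos 143°); with |GH| = 36.4, H = (-56.1, -32.9). Then |EH| = |H − E| = 44.1.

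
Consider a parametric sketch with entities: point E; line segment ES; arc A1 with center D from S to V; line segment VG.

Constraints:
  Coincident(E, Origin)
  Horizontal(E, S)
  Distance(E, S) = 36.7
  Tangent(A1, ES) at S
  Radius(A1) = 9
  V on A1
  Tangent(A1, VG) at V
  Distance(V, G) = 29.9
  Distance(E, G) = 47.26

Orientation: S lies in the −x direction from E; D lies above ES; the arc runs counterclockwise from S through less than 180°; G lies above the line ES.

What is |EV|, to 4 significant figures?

29.07

Checks: |DV| = 9.000 ✓; ∠(DV, VG) = 90.00° ✓; |VG| = 29.90 ✓; |EG| = 47.26 ✓.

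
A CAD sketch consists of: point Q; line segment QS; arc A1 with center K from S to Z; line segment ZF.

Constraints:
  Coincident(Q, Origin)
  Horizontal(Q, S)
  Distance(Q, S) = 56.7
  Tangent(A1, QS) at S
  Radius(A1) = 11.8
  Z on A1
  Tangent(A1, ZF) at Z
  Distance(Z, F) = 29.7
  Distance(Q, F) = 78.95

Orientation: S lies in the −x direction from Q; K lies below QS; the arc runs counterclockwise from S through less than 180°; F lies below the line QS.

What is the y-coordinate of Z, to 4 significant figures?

-12.48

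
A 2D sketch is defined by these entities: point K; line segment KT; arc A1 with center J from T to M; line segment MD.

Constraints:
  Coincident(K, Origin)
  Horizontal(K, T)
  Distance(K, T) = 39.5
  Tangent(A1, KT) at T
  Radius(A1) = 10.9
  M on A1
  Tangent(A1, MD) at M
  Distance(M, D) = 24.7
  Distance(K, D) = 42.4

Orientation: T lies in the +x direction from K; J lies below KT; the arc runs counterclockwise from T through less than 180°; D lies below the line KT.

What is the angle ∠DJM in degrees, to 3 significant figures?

66.2°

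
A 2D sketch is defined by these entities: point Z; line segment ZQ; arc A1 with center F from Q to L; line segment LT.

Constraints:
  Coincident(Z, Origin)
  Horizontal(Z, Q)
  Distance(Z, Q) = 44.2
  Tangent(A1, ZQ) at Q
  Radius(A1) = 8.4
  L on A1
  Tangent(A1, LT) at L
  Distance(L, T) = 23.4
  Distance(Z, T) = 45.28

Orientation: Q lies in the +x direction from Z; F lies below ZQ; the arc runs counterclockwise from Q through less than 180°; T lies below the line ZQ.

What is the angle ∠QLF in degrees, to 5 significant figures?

48.180°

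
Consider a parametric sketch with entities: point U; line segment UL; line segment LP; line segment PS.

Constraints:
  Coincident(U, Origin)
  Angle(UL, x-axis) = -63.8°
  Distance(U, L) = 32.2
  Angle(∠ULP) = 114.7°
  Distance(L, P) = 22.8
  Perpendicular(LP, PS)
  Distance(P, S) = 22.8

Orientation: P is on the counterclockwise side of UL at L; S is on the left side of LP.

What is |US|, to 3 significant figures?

36.8

U is at the origin; UL runs at -63.8° with length 32.2, so L = 32.2·(cos -63.8°, sin -63.8°) = (14.2, -28.9). ∠ULP = 114.7°, so LP runs at -63.8° + (180° − 114.7°) = 1.50° from the x-axis; with |LP| = 22.8, P = L + 22.8·(cos 1.50°, sin 1.50°) = (37.0, -28.3). LP ⟂ PS; with |PS| = 22.8 on the left of LP, S = P + 22.8·(-0.0262, 1.00) = (36.4, -5.50). Then |US| = |S − U| = 36.8.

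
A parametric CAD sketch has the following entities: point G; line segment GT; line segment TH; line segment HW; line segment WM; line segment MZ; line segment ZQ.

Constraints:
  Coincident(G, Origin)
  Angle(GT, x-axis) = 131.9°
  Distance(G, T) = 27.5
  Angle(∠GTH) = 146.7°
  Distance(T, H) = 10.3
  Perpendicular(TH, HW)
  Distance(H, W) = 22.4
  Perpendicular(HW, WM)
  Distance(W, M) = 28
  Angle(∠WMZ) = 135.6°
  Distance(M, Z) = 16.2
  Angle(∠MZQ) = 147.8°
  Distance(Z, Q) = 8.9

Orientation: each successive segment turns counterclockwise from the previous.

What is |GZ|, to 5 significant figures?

7.4715

G is at the origin; GT runs at 131.9° with length 27.5, so T = (-18.365, 20.469). ∠GTH = 146.7° gives TH at 165.20° from the x-axis; with |TH| = 10.3, H = (-28.324, 23.100). TH ⟂ HW, so HW runs at -104.80°; with |HW| = 22.4, W = (-34.046, 1.4428). HW is perpendicular to WM, so WM runs at -14.800°; with |WM| = 28.0, M = (-6.9746, -5.7097). ∠WMZ = 135.6° gives MZ at 29.600° from the x-axis; with |MZ| = 16.2, Z = (7.1112, 2.2922). Then |GZ| = |Z − G| = 7.4715.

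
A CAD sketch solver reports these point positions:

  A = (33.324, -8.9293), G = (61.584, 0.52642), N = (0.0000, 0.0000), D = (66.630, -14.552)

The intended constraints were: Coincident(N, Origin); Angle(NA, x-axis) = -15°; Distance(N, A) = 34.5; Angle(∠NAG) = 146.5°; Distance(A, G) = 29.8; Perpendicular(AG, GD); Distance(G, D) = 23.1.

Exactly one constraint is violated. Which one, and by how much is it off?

Distance(G, D) = 23.1 — off by 7.20.

N = (0.00, 0.00) ✓; NA at -15.00° ✓; |NA| = 34.50 ✓; ∠NAG = 146.5° ✓; |AG| = 29.80 ✓; ∠(AG, GD) = 90.00° ✓; |GD| = 15.90 ✗.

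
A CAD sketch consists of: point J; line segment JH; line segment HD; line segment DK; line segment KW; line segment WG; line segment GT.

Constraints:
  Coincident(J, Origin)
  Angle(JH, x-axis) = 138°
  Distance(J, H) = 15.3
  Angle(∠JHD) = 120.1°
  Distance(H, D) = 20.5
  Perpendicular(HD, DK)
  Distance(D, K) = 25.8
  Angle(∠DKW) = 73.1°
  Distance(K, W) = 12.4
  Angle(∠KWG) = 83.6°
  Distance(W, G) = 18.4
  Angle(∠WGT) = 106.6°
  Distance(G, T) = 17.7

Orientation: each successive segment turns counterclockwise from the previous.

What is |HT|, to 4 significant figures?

34.29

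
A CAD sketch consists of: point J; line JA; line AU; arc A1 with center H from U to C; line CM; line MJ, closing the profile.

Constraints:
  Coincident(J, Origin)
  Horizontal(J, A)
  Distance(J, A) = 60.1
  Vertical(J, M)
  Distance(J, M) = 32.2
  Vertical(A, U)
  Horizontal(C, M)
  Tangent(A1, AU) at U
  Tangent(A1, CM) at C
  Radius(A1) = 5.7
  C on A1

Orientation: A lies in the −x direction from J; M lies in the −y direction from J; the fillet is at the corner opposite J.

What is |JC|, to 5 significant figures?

63.216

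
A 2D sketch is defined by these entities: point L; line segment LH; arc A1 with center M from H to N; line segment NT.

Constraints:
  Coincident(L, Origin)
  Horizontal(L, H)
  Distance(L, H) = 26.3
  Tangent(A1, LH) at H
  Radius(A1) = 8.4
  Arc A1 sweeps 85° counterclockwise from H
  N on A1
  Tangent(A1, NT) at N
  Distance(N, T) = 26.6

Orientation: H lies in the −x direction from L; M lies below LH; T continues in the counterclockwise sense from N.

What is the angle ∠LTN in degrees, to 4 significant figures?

42.27°

On A1, H sits at bearing 90° from M; an 85° counterclockwise sweep puts N at bearing 175°, so N = M + 8.4·(cos 175°, sin 175°) = (-34.67, -7.668). A1 meets NT tangentially, so MN is at right angles to NT, so NT runs along (−sin 175°, cos 175°); with |NT| = 26.6, T = (-36.99, -34.17). Then cos ∠LTN = TL·TN / (|TL||TN|), giving 42.27°.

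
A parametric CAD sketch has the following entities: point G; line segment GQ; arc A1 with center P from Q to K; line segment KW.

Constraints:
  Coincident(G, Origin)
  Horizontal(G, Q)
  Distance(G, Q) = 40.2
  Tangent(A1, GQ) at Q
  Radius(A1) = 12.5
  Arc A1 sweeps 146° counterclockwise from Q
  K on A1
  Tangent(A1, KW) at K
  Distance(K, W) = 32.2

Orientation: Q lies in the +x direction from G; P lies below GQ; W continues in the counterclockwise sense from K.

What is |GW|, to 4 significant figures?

72.52

On A1, Q sits at bearing 90° from P; a 146° counterclockwise sweep puts K at bearing 236°, so K = P + 12.5·(cos 236°, sin 236°) = (33.21, -22.86). A1 meets KW tangentially, so PK is at right angles to KW, so KW runs along (−sin 236°, cos 236°); with |KW| = 32.2, W = (59.91, -40.87). Then |GW| = |W − G| = 72.52.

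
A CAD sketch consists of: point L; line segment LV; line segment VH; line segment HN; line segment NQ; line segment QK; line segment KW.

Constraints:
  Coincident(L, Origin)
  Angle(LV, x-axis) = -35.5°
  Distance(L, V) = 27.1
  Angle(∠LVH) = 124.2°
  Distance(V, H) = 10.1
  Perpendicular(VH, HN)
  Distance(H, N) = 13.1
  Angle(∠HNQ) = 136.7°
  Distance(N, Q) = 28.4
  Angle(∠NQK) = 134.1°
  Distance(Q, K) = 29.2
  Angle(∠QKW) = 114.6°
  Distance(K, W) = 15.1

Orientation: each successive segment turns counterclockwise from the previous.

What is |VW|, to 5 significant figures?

49.511

L is at the origin; LV runs at -35.5° with length 27.1, so V = (22.063, -15.737). ∠LVH = 124.2° gives VH at 20.300° from the x-axis; with |VH| = 10.1, H = (31.535, -12.233). VH ⟂ HN, so HN runs at 110.30°; with |HN| = 13.1, N = (26.990, 0.053345). ∠HNQ = 136.7° gives NQ at 153.60° from the x-axis; with |NQ| = 28.4, Q = (1.5521, 12.681). ∠NQK = 134.1° gives QK at -160.50° from the x-axis; with |QK| = 29.2, K = (-25.973, 2.9338). ∠QKW = 114.6° gives KW at -95.100° from the x-axis; with |KW| = 15.1, W = (-27.315, -12.106). Then |VW| = |W − V| = 49.511.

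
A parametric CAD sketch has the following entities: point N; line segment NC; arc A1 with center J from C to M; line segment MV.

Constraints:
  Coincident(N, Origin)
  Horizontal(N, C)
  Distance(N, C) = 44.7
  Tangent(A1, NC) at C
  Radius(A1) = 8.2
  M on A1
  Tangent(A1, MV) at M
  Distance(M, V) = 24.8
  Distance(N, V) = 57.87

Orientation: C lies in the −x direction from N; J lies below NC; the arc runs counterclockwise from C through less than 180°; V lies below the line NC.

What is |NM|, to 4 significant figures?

53.63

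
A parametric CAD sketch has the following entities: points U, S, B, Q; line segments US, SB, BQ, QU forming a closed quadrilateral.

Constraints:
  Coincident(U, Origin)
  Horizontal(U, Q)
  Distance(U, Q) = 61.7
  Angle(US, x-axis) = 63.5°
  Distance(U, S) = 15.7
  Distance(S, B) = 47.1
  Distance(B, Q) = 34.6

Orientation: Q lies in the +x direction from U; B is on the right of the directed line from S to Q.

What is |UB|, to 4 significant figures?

42.73

Checks: |SB| = 47.10 ✓; |BQ| = 34.60 ✓.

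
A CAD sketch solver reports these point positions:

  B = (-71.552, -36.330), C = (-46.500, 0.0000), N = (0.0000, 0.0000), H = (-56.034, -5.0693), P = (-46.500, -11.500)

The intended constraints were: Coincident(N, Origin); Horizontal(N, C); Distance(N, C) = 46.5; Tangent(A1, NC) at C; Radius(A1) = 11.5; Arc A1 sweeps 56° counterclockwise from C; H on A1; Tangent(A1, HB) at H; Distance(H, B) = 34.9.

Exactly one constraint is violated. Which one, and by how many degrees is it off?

Tangent(A1, HB) at H — off by 7.60°.

N = (0.00, 0.00) ✓; N.y = 0.00, C.y = 0.00 ✓; |NC| = 46.50 ✓; ∠(PC, CN) = 90.00° ✓; |PC| = 11.50 ✓; bearing(P→H) − bearing(P→C) = 56.00° ✓; |PH| = 11.50 ✓; ∠(PH, HB) = 82.40° ✗; |HB| = 34.90 ✓.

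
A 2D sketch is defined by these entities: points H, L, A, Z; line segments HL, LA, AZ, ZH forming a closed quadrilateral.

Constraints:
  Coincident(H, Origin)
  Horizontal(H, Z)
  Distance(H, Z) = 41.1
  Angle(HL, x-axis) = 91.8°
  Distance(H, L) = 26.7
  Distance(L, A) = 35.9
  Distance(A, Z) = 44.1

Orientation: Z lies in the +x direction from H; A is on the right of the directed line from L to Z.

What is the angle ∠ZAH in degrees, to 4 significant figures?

65.51°

Checks: HL at 91.80° ✓; |LA| = 35.90 ✓; |AZ| = 44.10 ✓.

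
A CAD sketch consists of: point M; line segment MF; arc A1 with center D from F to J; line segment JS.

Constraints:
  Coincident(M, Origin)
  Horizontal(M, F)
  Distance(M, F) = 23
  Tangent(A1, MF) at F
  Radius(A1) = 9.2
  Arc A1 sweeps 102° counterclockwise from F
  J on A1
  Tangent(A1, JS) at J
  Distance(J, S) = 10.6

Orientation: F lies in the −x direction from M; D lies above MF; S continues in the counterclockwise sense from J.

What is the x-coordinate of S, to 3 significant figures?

-16.2

M is at the origin; M and F share the same y with |MF| = 23.0 and F on the −x side, so F = (-23.0, 0.00). Tangency of A1 to MF means the radius DF is perpendicular to MF, so D = F + (0, 9.2) = (-23.0, 9.20). On A1, F sits at bearing -90° from D; a 102° counterclockwise sweep puts J at bearing 12°, so J = D + 9.2·(cos 12°, sin 12°) = (-14.0, 11.1). A1 meets JS tangentially, so DJ is at right angles to JS, so JS runs along (−sin 12°, cos 12°); with |JS| = 10.6, S = (-16.2, 21.5). So S.x = -16.2.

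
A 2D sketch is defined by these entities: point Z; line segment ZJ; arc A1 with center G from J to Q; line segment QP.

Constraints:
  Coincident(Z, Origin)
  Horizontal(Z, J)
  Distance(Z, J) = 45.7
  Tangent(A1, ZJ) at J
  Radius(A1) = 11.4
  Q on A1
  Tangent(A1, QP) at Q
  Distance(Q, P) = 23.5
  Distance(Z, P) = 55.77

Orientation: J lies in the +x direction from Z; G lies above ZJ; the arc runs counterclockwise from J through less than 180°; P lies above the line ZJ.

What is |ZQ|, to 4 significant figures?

57.89

Checks: |GQ| = 11.40 ✓; ∠(GQ, QP) = 90.00° ✓; |QP| = 23.50 ✓; |ZP| = 55.77 ✓.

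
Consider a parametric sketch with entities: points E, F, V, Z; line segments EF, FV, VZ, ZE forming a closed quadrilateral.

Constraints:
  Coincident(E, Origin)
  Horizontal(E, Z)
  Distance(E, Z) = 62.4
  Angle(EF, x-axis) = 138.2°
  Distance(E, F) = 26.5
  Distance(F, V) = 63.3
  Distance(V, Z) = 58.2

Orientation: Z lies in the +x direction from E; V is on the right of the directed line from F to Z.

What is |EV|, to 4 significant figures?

38.15

E is at the origin; EZ is horizontal with |EZ| = 62.4 and Z in +x, so Z = (62.4, 0). EF runs at 138.2° with |EF| = 26.5, so F = (-19.76, 17.66). V is determined by |FV| = 63.3 and |VZ| = 58.2 together: it lies at the intersection of circle(F, 63.3) and circle(Z, 58.2). With |FZ| = 84.03, the foot of the radical line on FZ is 45.70 from F and the perpendicular offset is √(63.3² − 45.70²) = 43.80. Taking the right-of-FZ solution: V = (15.72, -34.76).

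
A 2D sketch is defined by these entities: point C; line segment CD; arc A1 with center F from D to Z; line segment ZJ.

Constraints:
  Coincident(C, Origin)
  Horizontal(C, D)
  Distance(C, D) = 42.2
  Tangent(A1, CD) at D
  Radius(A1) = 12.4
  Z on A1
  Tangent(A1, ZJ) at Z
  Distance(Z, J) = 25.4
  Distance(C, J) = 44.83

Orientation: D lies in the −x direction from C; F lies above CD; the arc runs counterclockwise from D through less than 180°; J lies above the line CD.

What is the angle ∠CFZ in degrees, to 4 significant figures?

9.098°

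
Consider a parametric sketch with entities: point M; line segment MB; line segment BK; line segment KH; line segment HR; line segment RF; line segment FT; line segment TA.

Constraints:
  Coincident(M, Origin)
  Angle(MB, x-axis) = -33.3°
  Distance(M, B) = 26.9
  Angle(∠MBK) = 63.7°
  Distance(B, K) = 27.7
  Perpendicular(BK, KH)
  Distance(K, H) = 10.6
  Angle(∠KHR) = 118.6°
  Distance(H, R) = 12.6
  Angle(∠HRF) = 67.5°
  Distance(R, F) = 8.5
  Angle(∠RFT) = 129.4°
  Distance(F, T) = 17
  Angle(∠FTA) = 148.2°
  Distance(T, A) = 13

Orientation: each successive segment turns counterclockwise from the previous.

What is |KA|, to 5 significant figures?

14.408

M is at the origin; MB runs at -33.3° with length 26.9, so B = (22.483, -14.769). ∠MBK = 63.7° gives BK at 83.000° from the x-axis; with |BK| = 27.7, K = (25.859, 12.725). BK is perpendicular to KH, so KH runs at 173.00°; with |KH| = 10.6, H = (15.338, 14.017). ∠KHR = 118.6° gives HR at -125.60° from the x-axis; with |HR| = 12.6, R = (8.0033, 3.7716). ∠HRF = 67.5° gives RF at -13.100° from the x-axis; with |RF| = 8.5, F = (16.282, 1.8450). ∠RFT = 129.4° gives FT at 37.500° from the x-axis; with |FT| = 17.0, T = (29.769, 12.194). ∠FTA = 148.2° gives TA at 69.300° from the x-axis; with |TA| = 13.0, A = (34.364, 24.355). Then |KA| = |A − K| = 14.408.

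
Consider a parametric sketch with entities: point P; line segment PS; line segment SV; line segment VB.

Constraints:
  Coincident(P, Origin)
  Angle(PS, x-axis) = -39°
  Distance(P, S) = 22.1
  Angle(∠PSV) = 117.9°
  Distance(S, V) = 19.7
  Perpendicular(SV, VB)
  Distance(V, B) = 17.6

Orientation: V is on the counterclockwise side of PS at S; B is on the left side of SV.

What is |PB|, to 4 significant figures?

30.10

P is at the origin; PS runs at -39.0° with length 22.1, so S = 22.1·(cos -39.0°, sin -39.0°) = (17.17, -13.91). ∠PSV = 117.9°, so SV runs at -39.0° + (180° − 117.9°) = 23.10° from the x-axis; with |SV| = 19.7, V = S + 19.7·(cos 23.10°, sin 23.10°) = (35.30, -6.179). SV ⟂ VB; with |VB| = 17.6 on the left of SV, B = V + 17.6·(-0.3923, 0.9198) = (28.39, 10.01). Then |PB| = |B − P| = 30.10.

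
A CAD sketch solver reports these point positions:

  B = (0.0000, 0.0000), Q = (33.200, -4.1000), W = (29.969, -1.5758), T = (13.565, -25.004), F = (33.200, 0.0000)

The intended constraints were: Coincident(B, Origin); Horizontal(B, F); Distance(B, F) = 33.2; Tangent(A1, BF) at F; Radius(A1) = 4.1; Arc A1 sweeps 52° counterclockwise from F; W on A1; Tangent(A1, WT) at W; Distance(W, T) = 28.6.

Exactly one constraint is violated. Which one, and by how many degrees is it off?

Tangent(A1, WT) at W — off by 3.00°.

B = (0.00, 0.00) ✓; B.y = 0.00, F.y = 0.00 ✓; |BF| = 33.20 ✓; ∠(QF, FB) = 90.00° ✓; |QF| = 4.100 ✓; bearing(Q→W) − bearing(Q→F) = 52.00° ✓; |QW| = 4.100 ✓; ∠(QW, WT) = 87.00° ✗; |WT| = 28.60 ✓.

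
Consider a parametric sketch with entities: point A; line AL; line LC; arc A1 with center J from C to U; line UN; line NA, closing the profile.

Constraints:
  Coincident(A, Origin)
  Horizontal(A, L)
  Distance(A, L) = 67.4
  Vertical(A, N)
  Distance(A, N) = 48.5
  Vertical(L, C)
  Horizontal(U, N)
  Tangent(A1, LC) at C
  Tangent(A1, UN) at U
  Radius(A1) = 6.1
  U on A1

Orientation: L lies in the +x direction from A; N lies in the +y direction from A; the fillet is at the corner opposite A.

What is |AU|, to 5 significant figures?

78.166

A is at the origin; AL is horizontal with |AL| = 67.4 and L on the +x side, so L = (67.400, 0.0000). A and N share the same x with |AN| = 48.5 and N on the +y side, so N = (0.0000, 48.500). The virtual corner opposite A is at (67.400, 48.500). Since A1 is tangent to LC there, JC ⟂ LC and tangency of A1 to UN means the radius JU is perpendicular to UN, with radius 6.1, so the center J sits 6.1 in from both sides at J = (61.300, 42.400). That places the tangent points at C = (67.400, 42.400) on LC and U = (61.300, 48.500) on UN. Then |AU| = |U − A| = 78.166.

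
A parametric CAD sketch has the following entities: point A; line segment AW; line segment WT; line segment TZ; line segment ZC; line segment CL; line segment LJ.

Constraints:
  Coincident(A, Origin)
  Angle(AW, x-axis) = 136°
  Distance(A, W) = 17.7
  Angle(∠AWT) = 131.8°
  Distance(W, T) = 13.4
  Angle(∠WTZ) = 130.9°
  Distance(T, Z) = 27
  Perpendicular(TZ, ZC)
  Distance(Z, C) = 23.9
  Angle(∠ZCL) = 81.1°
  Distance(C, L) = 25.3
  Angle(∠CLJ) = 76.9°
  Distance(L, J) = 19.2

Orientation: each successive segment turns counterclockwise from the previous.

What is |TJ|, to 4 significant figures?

9.453

A is at the origin; AW runs at 136.0° with length 17.7, so W = (-12.73, 12.30). ∠AWT = 131.8° gives WT at -175.8° from the x-axis; with |WT| = 13.4, T = (-26.10, 11.31). ∠WTZ = 130.9° gives TZ at -126.7° from the x-axis; with |TZ| = 27.0, Z = (-42.23, -10.33). TZ is perpendicular to ZC, so ZC runs at -36.70°; with |ZC| = 23.9, C = (-23.07, -24.62). ∠ZCL = 81.1° gives CL at 62.20° from the x-axis; with |CL| = 25.3, L = (-11.27, -2.237). ∠CLJ = 76.9° gives LJ at 165.3° from the x-axis; with |LJ| = 19.2, J = (-29.84, 2.635). Then |TJ| = |J − T| = 9.453.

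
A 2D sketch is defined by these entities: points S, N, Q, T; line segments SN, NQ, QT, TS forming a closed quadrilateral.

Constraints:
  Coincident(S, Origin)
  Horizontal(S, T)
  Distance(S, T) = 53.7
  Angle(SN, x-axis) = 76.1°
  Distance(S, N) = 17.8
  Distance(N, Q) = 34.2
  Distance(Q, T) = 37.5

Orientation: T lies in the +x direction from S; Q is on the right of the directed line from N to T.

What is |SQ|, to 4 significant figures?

23.25

S is at the origin; S and T share the same y with |ST| = 53.7 and T in +x, so T = (53.7, 0). SN runs at 76.1° with |SN| = 17.8, so N = (4.276, 17.28). Q is determined by |NQ| = 34.2 and |QT| = 37.5 together: it lies at the intersection of circle(N, 34.2) and circle(T, 37.5). With |NT| = 52.36, the foot of the radical line on NT is 23.92 from N and the perpendicular offset is √(34.2² − 23.92²) = 24.44. Taking the right-of-NT solution: Q = (18.79, -13.69).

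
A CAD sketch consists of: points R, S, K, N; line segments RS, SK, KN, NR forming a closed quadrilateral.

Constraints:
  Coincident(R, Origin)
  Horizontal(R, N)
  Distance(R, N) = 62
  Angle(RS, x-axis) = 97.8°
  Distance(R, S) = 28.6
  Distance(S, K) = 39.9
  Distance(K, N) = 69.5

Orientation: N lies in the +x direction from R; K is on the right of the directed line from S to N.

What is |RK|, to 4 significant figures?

13.21

R is at the origin; RN is horizontal with |RN| = 62.0 and N in +x, so N = (62.0, 0). RS runs at 97.8° with |RS| = 28.6, so S = (-3.881, 28.34). K is determined by |SK| = 39.9 and |KN| = 69.5 together: it lies at the intersection of circle(S, 39.9) and circle(N, 69.5). With |SN| = 71.72, the foot of the radical line on SN is 13.28 from S and the perpendicular offset is √(39.9² − 13.28²) = 37.62. Taking the right-of-SN solution: K = (-6.546, -11.48).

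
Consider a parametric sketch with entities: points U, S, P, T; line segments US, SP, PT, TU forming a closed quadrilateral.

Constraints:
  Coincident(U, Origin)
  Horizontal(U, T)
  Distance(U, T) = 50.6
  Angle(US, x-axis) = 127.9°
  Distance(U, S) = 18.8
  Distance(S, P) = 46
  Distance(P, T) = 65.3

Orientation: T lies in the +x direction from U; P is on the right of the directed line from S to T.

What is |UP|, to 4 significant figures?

31.69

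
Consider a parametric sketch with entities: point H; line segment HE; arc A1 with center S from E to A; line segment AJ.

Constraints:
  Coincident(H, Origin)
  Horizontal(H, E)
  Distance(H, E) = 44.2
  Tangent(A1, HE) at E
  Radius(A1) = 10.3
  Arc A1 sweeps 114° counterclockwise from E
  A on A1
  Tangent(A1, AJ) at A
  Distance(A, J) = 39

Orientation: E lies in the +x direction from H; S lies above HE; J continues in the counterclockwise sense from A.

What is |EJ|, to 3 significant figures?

50.5

On A1, E sits at bearing -90° from S; a 114° counterclockwise sweep puts A at bearing 24°, so A = S + 10.3·(cos 24°, sin 24°) = (53.6, 14.5). A1 meets AJ tangentially, so SA is at right angles to AJ, so AJ runs along (−sin 24°, cos 24°); with |AJ| = 39.0, J = (37.7, 50.1). Then |EJ| = |J − E| = 50.5.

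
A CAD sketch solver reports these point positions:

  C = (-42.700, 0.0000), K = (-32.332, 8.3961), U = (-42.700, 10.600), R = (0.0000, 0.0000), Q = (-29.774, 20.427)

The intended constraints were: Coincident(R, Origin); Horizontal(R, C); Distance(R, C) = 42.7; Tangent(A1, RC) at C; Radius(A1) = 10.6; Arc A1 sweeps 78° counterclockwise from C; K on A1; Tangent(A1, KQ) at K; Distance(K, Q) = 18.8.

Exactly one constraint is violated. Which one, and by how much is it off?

Distance(K, Q) = 18.8 — off by 6.50.

R = (0.00, 0.00) ✓; R.y = 0.00, C.y = 0.00 ✓; |RC| = 42.70 ✓; ∠(UC, CR) = 90.00° ✓; |UC| = 10.60 ✓; bearing(U→K) − bearing(U→C) = 78.00° ✓; |UK| = 10.60 ✓; ∠(UK, KQ) = 90.00° ✓; |KQ| = 12.30 ✗.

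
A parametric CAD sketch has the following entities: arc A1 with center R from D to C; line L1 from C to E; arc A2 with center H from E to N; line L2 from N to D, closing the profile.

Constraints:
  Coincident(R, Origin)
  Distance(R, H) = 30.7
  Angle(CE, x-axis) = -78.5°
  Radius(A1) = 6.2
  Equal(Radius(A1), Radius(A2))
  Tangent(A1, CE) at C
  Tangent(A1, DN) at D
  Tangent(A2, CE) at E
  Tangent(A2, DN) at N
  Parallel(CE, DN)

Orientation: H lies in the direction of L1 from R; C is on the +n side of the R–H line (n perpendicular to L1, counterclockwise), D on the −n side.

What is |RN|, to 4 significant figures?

31.32

The slot axis is L1's direction at -78.5°, so u = (cos -78.5°, sin -78.5°) = (0.1994, -0.9799) and n = (−sin -78.5°, cos -78.5°) = (0.9799, 0.1994). R is at the origin and H lies 30.7 along u from R, so H = 30.7·u = (6.121, -30.08). Tangency of A1 to both parallel lines with radius 6.2 puts C and D at R ± 6.2·n: C = (6.076, 1.236), D = (-6.076, -1.236). Equal radii place E and N the same way about H: E = H + 6.2·n = (12.20, -28.85), N = H − 6.2·n = (0.04506, -31.32). Then |RN| = |N − R| = 31.32.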